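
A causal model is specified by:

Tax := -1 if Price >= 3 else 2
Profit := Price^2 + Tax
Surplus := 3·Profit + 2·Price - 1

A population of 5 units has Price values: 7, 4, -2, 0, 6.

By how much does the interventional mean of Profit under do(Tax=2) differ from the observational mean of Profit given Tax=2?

19

do(Tax=2) breaks Tax's dependence on Price. With Tax=2 fixed, Profit across the units is 51, 18, 6, 2, 38, mean 23.
Observing Tax=2 restricts to units where Tax's equation naturally yields 2: Price ∈ {-2, 0}. In that subpopulation Profit = 6, 2, mean 4.
Difference = 23 − 4 = 19.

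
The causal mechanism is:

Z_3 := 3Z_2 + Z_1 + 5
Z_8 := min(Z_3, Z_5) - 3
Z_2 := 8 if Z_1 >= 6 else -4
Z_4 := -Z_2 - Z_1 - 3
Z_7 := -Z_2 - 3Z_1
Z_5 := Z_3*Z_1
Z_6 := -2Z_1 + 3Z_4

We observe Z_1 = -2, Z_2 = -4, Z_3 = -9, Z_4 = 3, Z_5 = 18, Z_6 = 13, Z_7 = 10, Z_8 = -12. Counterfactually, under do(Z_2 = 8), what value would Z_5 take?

do(Z_2=8) replaces the equation Z_2 := 8 if Z_1 >= 6 else -4 with the constant Z_2 = 8.
Z_3 = 3Z_2 + Z_1 + 5  [with Z_2=8, Z_1=-2]  = 27
Z_5 = Z_3*Z_1  [with Z_3=27, Z_1=-2]  = -54

-54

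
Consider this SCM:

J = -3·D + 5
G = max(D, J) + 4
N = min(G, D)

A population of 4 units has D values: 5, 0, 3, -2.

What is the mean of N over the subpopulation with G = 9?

2.5

Conditioning on G=9 selects the 2 unit(s) with D ∈ {5, 0}. Their N values: 5, 0. Mean = 2.5.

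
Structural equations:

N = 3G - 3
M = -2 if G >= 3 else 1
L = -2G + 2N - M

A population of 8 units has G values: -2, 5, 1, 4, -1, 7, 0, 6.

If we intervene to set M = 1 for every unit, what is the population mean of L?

3

Every unit gets M=1 under the intervention. L values become -15, 13, -3, 9, -11, 21, -7, 17; E[L|do(M=1)] = 3.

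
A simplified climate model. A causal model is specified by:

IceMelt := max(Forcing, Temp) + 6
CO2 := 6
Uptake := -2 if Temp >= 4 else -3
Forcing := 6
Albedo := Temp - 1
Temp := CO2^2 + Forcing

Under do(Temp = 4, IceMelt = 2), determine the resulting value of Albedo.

3

Setting Temp = 4, IceMelt = 2 by intervention discards those variables' equations.
Albedo = Temp - 1  [with Temp=4]  = 3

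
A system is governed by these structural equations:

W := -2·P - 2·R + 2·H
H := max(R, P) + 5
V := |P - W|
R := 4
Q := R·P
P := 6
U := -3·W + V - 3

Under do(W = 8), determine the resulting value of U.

Under do(W=8), the mechanism W := -2·P - 2·R + 2·H is discarded; W is fixed at 8.
V = |P - W|  [with P=6, W=8]  = 2
U = -3·W + V - 3  [with W=8, V=2]  = -25

-25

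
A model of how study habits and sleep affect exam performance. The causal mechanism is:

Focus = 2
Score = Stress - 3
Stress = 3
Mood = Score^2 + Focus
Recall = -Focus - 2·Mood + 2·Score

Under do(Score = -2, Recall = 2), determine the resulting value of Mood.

6

The joint intervention fixes Score = -2, Recall = 2, removing each variable's own equation.
Mood = Score^2 + Focus  [with Score=-2, Focus=2]  = 6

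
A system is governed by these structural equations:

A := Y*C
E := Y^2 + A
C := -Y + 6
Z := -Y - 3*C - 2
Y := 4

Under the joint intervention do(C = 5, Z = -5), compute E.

The joint intervention fixes C = 5, Z = -5, removing each variable's own equation.
A = Y*C  [with Y=4, C=5]  = 20
E = Y^2 + A  [with Y=4, A=20]  = 36

36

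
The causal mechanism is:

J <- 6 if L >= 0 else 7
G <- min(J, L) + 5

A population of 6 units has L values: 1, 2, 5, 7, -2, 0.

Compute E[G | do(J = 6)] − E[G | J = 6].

Under do(J=6), J's equation is replaced by J=6 for every unit. Per-unit G: 6, 7, 10, 11, 3, 5. Mean = 7.
Conditioning on J=6 selects the 5 unit(s) with L ∈ {1, 2, 5, 7, 0}. Their G values: 6, 7, 10, 11, 5. Mean = 7.8.
Difference = 7 − 7.8 = -0.8.

-0.8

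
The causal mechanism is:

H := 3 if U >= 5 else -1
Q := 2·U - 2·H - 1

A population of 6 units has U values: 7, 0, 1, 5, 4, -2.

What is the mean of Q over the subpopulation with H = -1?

E[Q|H=-1] averages over only the 4 units with H=-1 (U = 0, 1, 4, -2): Q = 1, 3, 9, -3, mean 2.5.

2.5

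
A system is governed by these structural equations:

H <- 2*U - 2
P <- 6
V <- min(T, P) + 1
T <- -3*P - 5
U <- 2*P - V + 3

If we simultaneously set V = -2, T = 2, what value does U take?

The joint intervention fixes V = -2, T = 2, removing each variable's own equation.
U = 2*P - V + 3  [with P=6, V=-2]  = 17

17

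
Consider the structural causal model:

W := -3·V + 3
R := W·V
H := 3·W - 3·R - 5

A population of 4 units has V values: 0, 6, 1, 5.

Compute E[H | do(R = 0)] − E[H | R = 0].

-22.5

Under do(R=0), R's equation is replaced by R=0 for every unit. Per-unit H: 4, -50, -5, -41. Mean = -23.
Conditioning on R=0 selects the 2 unit(s) with V ∈ {0, 1}. Their H values: 4, -5. Mean = -0.5.
Difference = -23 − (-0.5) = -22.5.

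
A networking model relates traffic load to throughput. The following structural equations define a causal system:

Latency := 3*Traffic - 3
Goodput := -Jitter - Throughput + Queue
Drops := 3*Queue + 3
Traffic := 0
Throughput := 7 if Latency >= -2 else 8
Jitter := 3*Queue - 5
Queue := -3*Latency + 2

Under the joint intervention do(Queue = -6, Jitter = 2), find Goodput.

Under do(Queue = -6, Jitter = 2), each intervened variable's structural equation is replaced by its fixed value.
Latency = 3*Traffic - 3  [with Traffic=0]  = -3
Throughput = 7 if Latency >= -2 else 8  [with Latency=-3]  = 8
Goodput = -Jitter - Throughput + Queue  [with Jitter=2, Throughput=8, Queue=-6]  = -16

-16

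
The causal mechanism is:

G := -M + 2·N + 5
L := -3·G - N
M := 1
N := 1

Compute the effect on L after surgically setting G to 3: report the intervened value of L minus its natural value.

9

The intervention breaks the incoming arrows to G: G := -M + 2·N + 5 no longer applies, and G = 3.
L = -3·G - N  [with G=3, N=1]  = -10
Without intervention: G = -M + 2·N + 5  [with M=1, N=1]  = 6; L = -3·G - N  [with G=6, N=1]  = -19.
Change = -10 − (-19) = 9.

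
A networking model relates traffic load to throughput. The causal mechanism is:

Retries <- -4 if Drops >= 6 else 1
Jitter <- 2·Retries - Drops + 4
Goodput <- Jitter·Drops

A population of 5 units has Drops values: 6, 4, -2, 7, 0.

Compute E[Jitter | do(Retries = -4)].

do(Retries=-4) breaks Retries's dependence on Drops. With Retries=-4 fixed, Jitter across the units is -10, -8, -2, -11, -4, mean -7.

-7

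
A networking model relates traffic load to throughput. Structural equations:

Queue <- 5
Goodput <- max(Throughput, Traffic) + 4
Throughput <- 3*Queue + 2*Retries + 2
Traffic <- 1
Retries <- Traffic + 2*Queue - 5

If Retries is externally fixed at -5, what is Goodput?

11

do(Retries=-5) replaces the equation Retries <- Traffic + 2*Queue - 5 with the constant Retries = -5.
Throughput = 3*Queue + 2*Retries + 2  [with Queue=5, Retries=-5]  = 7
Goodput = max(Throughput, Traffic) + 4  [with Throughput=7, Traffic=1]  = 11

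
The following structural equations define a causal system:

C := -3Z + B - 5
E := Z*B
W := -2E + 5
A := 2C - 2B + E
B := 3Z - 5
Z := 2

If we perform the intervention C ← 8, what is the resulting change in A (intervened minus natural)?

36

Under do(C=8), the mechanism C := -3Z + B - 5 is discarded; C is fixed at 8.
B = 3Z - 5  [with Z=2]  = 1
E = Z*B  [with Z=2, B=1]  = 2
A = 2C - 2B + E  [with C=8, B=1, E=2]  = 16
Without intervention: B = 3Z - 5  [with Z=2]  = 1; E = Z*B  [with Z=2, B=1]  = 2; C = -3Z + B - 5  [with Z=2, B=1]  = -10; A = 2C - 2B + E  [with C=-10, B=1, E=2]  = -20.
Change = 16 − (-20) = 36.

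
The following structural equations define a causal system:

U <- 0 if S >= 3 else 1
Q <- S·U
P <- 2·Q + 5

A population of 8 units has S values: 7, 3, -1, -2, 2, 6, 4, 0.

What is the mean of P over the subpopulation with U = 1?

4.5

Observing U=1 restricts to units where U's equation naturally yields 1: S ∈ {-1, -2, 2, 0}. In that subpopulation P = 3, 1, 9, 5, mean 4.5.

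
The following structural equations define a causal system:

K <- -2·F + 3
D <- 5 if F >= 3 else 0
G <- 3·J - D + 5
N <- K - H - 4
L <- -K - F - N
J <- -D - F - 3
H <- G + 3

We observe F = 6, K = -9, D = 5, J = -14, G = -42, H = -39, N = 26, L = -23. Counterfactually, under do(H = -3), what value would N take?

Intervening sets H = -3 and removes its equation (H <- G + 3).
K = -2·F + 3  [with F=6]  = -9
N = K - H - 4  [with K=-9, H=-3]  = -10

-10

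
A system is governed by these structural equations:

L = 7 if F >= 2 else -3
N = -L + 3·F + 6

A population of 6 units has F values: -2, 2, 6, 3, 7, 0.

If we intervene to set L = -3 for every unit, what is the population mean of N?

17

Under do(L=-3), L's equation is replaced by L=-3 for every unit. Per-unit N: 3, 15, 27, 18, 30, 9. Mean = 17.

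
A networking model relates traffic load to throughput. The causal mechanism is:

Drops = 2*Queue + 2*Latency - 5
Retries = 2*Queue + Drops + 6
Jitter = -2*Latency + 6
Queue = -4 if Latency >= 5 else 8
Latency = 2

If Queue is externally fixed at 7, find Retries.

Under do(Queue=7), the mechanism Queue = -4 if Latency >= 5 else 8 is discarded; Queue is fixed at 7.
Drops = 2*Queue + 2*Latency - 5  [with Queue=7, Latency=2]  = 13
Retries = 2*Queue + Drops + 6  [with Queue=7, Drops=13]  = 33

33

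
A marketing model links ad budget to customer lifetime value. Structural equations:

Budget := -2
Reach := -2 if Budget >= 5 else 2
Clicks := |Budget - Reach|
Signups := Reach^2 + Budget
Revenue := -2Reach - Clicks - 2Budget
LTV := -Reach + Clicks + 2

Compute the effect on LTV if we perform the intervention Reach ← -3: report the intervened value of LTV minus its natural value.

Under do(Reach=-3), the mechanism Reach := -2 if Budget >= 5 else 2 is discarded; Reach is fixed at -3.
Clicks = |Budget - Reach|  [with Budget=-2, Reach=-3]  = 1
LTV = -Reach + Clicks + 2  [with Reach=-3, Clicks=1]  = 6
Without intervention: Reach = -2 if Budget >= 5 else 2  [with Budget=-2]  = 2; Clicks = |Budget - Reach|  [with Budget=-2, Reach=2]  = 4; LTV = -Reach + Clicks + 2  [with Reach=2, Clicks=4]  = 4.
Change = 6 − 4 = 2.

2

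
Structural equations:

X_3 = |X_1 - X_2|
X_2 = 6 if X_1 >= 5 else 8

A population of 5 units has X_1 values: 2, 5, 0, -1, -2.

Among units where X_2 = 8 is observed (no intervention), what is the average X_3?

8.25

Conditioning on X_2=8 selects the 4 unit(s) with X_1 ∈ {2, 0, -1, -2}. Their X_3 values: 6, 8, 9, 10. Mean = 8.25.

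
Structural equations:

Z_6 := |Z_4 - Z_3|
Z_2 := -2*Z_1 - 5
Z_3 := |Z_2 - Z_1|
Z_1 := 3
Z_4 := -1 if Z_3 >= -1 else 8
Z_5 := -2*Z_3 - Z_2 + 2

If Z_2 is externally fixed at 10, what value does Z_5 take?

do(Z_2=10) replaces the equation Z_2 := -2*Z_1 - 5 with the constant Z_2 = 10.
Z_3 = |Z_2 - Z_1|  [with Z_2=10, Z_1=3]  = 7
Z_5 = -2*Z_3 - Z_2 + 2  [with Z_3=7, Z_2=10]  = -22

-22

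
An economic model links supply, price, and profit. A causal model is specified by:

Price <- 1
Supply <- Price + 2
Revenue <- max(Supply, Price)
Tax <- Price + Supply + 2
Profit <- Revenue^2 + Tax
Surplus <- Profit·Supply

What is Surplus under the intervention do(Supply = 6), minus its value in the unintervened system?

225

Under do(Supply=6), the mechanism Supply <- Price + 2 is discarded; Supply is fixed at 6.
Revenue = max(Supply, Price)  [with Supply=6, Price=1]  = 6
Tax = Price + Supply + 2  [with Price=1, Supply=6]  = 9
Profit = Revenue^2 + Tax  [with Revenue=6, Tax=9]  = 45
Surplus = Profit·Supply  [with Profit=45, Supply=6]  = 270
Without intervention: Supply = Price + 2  [with Price=1]  = 3; Revenue = max(Supply, Price)  [with Supply=3, Price=1]  = 3; Tax = Price + Supply + 2  [with Price=1, Supply=3]  = 6; Profit = Revenue^2 + Tax  [with Revenue=3, Tax=6]  = 15; Surplus = Profit·Supply  [with Profit=15, Supply=3]  = 45.
Change = 270 − 45 = 225.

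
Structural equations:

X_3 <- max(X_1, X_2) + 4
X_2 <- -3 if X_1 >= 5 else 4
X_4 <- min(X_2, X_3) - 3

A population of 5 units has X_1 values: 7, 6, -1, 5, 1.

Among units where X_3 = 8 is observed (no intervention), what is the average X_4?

1

Observing X_3=8 restricts to units where X_3's equation naturally yields 8: X_1 ∈ {-1, 1}. In that subpopulation X_4 = 1, 1, mean 1.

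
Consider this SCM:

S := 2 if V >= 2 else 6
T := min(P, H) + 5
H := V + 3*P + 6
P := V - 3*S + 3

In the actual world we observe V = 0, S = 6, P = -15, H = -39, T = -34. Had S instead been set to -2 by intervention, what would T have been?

do(S=-2) replaces the equation S := 2 if V >= 2 else 6 with the constant S = -2.
P = V - 3*S + 3  [with V=0, S=-2]  = 9
H = V + 3*P + 6  [with V=0, P=9]  = 33
T = min(P, H) + 5  [with P=9, H=33]  = 14

14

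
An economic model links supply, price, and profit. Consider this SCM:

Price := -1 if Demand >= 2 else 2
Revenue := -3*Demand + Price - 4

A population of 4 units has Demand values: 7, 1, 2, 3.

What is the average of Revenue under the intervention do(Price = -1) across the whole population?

-14.75

do(Price=-1) breaks Price's dependence on Demand. With Price=-1 fixed, Revenue across the units is -26, -8, -11, -14, mean -14.75.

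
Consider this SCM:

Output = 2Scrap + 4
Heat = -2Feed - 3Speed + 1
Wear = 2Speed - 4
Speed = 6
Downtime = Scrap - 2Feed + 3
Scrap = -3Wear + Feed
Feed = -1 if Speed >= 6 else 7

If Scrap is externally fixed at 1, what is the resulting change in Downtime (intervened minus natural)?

Under do(Scrap=1), the mechanism Scrap = -3Wear + Feed is discarded; Scrap is fixed at 1.
Feed = -1 if Speed >= 6 else 7  [with Speed=6]  = -1
Downtime = Scrap - 2Feed + 3  [with Scrap=1, Feed=-1]  = 6
Without intervention: Feed = -1 if Speed >= 6 else 7  [with Speed=6]  = -1; Wear = 2Speed - 4  [with Speed=6]  = 8; Scrap = -3Wear + Feed  [with Wear=8, Feed=-1]  = -25; Downtime = Scrap - 2Feed + 3  [with Scrap=-25, Feed=-1]  = -20.
Change = 6 − (-20) = 26.

26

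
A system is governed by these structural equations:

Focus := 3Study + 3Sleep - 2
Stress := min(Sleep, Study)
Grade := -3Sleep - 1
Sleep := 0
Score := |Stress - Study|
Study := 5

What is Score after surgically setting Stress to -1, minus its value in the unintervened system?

do(Stress=-1) replaces the equation Stress := min(Sleep, Study) with the constant Stress = -1.
Score = |Stress - Study|  [with Stress=-1, Study=5]  = 6
Without intervention: Stress = min(Sleep, Study)  [with Sleep=0, Study=5]  = 0; Score = |Stress - Study|  [with Stress=0, Study=5]  = 5.
Change = 6 − 5 = 1.

1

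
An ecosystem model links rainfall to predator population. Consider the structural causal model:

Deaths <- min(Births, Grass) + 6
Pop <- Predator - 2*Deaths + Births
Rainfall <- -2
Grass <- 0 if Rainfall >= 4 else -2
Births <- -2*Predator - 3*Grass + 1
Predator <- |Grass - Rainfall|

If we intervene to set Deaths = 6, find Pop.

The intervention breaks the incoming arrows to Deaths: Deaths <- min(Births, Grass) + 6 no longer applies, and Deaths = 6.
Grass = 0 if Rainfall >= 4 else -2  [with Rainfall=-2]  = -2
Predator = |Grass - Rainfall|  [with Grass=-2, Rainfall=-2]  = 0
Births = -2*Predator - 3*Grass + 1  [with Predator=0, Grass=-2]  = 7
Pop = Predator - 2*Deaths + Births  [with Predator=0, Deaths=6, Births=7]  = -5

-5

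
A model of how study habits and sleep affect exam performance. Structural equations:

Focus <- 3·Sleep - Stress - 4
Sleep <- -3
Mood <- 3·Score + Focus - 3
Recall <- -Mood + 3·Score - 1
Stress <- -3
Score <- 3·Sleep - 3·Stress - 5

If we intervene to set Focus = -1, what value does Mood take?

do(Focus=-1) replaces the equation Focus <- 3·Sleep - Stress - 4 with the constant Focus = -1.
Score = 3·Sleep - 3·Stress - 5  [with Sleep=-3, Stress=-3]  = -5
Mood = 3·Score + Focus - 3  [with Score=-5, Focus=-1]  = -19

-19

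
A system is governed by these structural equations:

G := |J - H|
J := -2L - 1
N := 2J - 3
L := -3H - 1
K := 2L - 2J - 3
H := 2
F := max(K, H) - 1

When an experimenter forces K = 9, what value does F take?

Under do(K=9), the mechanism K := 2L - 2J - 3 is discarded; K is fixed at 9.
F = max(K, H) - 1  [with K=9, H=2]  = 8

8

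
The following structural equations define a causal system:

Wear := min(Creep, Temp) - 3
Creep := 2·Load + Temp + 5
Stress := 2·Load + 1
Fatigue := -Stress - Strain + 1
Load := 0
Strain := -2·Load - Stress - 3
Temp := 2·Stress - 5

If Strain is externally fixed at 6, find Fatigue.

The intervention breaks the incoming arrows to Strain: Strain := -2·Load - Stress - 3 no longer applies, and Strain = 6.
Stress = 2·Load + 1  [with Load=0]  = 1
Fatigue = -Stress - Strain + 1  [with Stress=1, Strain=6]  = -6

-6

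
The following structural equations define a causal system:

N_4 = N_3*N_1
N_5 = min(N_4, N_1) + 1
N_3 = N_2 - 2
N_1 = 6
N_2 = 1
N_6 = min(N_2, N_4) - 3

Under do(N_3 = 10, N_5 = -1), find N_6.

-2

Setting N_3 = 10, N_5 = -1 by intervention discards those variables' equations.
N_4 = N_3*N_1  [with N_3=10, N_1=6]  = 60
N_6 = min(N_2, N_4) - 3  [with N_2=1, N_4=60]  = -2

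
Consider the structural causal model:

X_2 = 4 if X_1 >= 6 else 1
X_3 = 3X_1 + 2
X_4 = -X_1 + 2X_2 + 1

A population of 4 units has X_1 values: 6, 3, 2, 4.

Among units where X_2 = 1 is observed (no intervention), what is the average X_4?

0

Observing X_2=1 restricts to units where X_2's equation naturally yields 1: X_1 ∈ {3, 2, 4}. In that subpopulation X_4 = 0, 1, -1, mean 0.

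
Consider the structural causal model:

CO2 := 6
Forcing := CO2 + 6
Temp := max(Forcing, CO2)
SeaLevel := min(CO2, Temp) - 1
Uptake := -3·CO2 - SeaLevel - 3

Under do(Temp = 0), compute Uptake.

do(Temp=0) replaces the equation Temp := max(Forcing, CO2) with the constant Temp = 0.
SeaLevel = min(CO2, Temp) - 1  [with CO2=6, Temp=0]  = -1
Uptake = -3·CO2 - SeaLevel - 3  [with CO2=6, SeaLevel=-1]  = -20

-20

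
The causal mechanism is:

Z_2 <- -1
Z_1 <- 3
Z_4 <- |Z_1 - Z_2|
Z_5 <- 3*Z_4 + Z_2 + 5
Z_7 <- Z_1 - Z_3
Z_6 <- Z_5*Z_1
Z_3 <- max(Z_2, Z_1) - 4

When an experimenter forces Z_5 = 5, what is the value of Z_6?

15

The intervention breaks the incoming arrows to Z_5: Z_5 <- 3*Z_4 + Z_2 + 5 no longer applies, and Z_5 = 5.
Z_6 = Z_5*Z_1  [with Z_5=5, Z_1=3]  = 15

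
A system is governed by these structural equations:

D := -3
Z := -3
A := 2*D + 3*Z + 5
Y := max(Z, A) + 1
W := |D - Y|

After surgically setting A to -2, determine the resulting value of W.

do(A=-2) replaces the equation A := 2*D + 3*Z + 5 with the constant A = -2.
Y = max(Z, A) + 1  [with Z=-3, A=-2]  = -1
W = |D - Y|  [with D=-3, Y=-1]  = 2

2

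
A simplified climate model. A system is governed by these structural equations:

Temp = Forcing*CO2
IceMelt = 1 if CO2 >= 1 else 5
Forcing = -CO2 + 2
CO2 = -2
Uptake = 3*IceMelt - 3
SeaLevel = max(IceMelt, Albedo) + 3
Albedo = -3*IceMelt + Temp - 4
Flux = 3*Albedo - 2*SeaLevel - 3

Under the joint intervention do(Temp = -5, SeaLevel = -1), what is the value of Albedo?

The joint intervention fixes Temp = -5, SeaLevel = -1, removing each variable's own equation.
IceMelt = 1 if CO2 >= 1 else 5  [with CO2=-2]  = 5
Albedo = -3*IceMelt + Temp - 4  [with IceMelt=5, Temp=-5]  = -24

-24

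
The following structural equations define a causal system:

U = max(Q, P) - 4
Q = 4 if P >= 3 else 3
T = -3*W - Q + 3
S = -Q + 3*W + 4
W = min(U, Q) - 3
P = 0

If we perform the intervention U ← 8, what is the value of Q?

Under do(U=8), the mechanism U = max(Q, P) - 4 is discarded; U is fixed at 8.
Since Q is not a descendant of the intervened variable, it is unaffected.
Q = 4 if P >= 3 else 3  [with P=0]  = 3

3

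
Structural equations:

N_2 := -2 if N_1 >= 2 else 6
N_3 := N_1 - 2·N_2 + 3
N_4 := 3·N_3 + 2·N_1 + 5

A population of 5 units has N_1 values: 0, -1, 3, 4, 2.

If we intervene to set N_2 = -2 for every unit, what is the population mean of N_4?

34

do(N_2=-2) breaks N_2's dependence on N_1. With N_2=-2 fixed, N_4 across the units is 26, 21, 41, 46, 36, mean 34.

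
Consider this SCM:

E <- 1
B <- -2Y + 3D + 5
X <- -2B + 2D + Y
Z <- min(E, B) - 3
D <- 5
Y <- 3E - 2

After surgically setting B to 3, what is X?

Under do(B=3), the mechanism B <- -2Y + 3D + 5 is discarded; B is fixed at 3.
Y = 3E - 2  [with E=1]  = 1
X = -2B + 2D + Y  [with B=3, D=5, Y=1]  = 5

5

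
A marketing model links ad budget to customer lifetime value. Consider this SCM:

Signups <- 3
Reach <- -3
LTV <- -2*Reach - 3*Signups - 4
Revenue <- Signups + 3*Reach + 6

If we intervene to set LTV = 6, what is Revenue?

Under do(LTV=6), the mechanism LTV <- -2*Reach - 3*Signups - 4 is discarded; LTV is fixed at 6.
Since Revenue is not a descendant of the intervened variable, it is unaffected.
Revenue = Signups + 3*Reach + 6  [with Signups=3, Reach=-3]  = 0

0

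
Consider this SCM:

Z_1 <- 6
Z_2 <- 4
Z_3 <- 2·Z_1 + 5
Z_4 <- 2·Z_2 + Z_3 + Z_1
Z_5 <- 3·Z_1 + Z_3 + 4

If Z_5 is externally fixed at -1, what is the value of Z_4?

31

The intervention breaks the incoming arrows to Z_5: Z_5 <- 3·Z_1 + Z_3 + 4 no longer applies, and Z_5 = -1.
Since Z_4 is not a descendant of the intervened variable, it is unaffected.
Z_3 = 2·Z_1 + 5  [with Z_1=6]  = 17
Z_4 = 2·Z_2 + Z_3 + Z_1  [with Z_2=4, Z_3=17, Z_1=6]  = 31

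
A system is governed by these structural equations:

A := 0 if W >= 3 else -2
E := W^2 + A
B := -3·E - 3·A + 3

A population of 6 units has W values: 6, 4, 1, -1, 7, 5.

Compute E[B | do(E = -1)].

8

The intervention sets E=-1 in all 6 units regardless of W. Recomputing B per unit gives 6, 6, 12, 12, 6, 6; average 8.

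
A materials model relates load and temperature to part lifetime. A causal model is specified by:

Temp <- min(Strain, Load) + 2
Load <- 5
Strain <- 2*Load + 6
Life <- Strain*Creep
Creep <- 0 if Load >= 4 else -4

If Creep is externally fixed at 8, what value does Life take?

128

Intervening sets Creep = 8 and removes its equation (Creep <- 0 if Load >= 4 else -4).
Strain = 2*Load + 6  [with Load=5]  = 16
Life = Strain*Creep  [with Strain=16, Creep=8]  = 128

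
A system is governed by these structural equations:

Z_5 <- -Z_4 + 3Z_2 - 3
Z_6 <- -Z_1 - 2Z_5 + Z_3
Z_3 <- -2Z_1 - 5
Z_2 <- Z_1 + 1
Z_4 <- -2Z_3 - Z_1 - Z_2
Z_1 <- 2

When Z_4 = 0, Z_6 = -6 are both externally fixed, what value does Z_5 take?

Setting Z_4 = 0, Z_6 = -6 by intervention discards those variables' equations.
Z_2 = Z_1 + 1  [with Z_1=2]  = 3
Z_5 = -Z_4 + 3Z_2 - 3  [with Z_4=0, Z_2=3]  = 6

6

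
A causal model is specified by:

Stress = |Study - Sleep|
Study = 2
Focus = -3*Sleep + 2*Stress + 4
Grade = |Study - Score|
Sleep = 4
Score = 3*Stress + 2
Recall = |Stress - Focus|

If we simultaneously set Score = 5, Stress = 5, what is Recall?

3

The joint intervention fixes Score = 5, Stress = 5, removing each variable's own equation.
Focus = -3*Sleep + 2*Stress + 4  [with Sleep=4, Stress=5]  = 2
Recall = |Stress - Focus|  [with Stress=5, Focus=2]  = 3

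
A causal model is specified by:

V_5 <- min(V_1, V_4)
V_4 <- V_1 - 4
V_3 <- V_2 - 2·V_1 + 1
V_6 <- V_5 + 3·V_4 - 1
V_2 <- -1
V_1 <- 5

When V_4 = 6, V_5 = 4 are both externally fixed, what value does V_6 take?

21

The joint intervention fixes V_4 = 6, V_5 = 4, removing each variable's own equation.
V_6 = V_5 + 3·V_4 - 1  [with V_5=4, V_4=6]  = 21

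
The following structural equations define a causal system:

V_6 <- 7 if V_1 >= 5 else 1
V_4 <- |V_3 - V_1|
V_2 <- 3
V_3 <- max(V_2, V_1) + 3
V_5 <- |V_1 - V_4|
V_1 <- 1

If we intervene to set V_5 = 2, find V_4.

The intervention breaks the incoming arrows to V_5: V_5 <- |V_1 - V_4| no longer applies, and V_5 = 2.
Since V_4 is not a descendant of the intervened variable, it is unaffected.
V_3 = max(V_2, V_1) + 3  [with V_2=3, V_1=1]  = 6
V_4 = |V_3 - V_1|  [with V_3=6, V_1=1]  = 5

5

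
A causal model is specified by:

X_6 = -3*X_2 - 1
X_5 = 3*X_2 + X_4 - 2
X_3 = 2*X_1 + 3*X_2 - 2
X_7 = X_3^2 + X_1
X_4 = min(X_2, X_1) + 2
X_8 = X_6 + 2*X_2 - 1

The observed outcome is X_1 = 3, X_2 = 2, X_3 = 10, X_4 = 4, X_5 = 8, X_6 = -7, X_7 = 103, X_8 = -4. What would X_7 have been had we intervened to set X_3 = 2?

7

The intervention breaks the incoming arrows to X_3: X_3 = 2*X_1 + 3*X_2 - 2 no longer applies, and X_3 = 2.
X_7 = X_3^2 + X_1  [with X_3=2, X_1=3]  = 7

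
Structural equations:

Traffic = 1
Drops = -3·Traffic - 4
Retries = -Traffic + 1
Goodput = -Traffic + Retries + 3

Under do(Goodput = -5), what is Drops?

-7

The intervention breaks the incoming arrows to Goodput: Goodput = -Traffic + Retries + 3 no longer applies, and Goodput = -5.
Since Drops is not a descendant of the intervened variable, it is unaffected.
Drops = -3·Traffic - 4  [with Traffic=1]  = -7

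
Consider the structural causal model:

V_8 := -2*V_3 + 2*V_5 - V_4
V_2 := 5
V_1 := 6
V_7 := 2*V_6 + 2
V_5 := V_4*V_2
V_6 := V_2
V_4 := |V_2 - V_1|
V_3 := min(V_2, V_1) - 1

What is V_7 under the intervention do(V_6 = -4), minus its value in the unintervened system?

Intervening sets V_6 = -4 and removes its equation (V_6 := V_2).
V_7 = 2*V_6 + 2  [with V_6=-4]  = -6
Without intervention: V_6 = V_2  [with V_2=5]  = 5; V_7 = 2*V_6 + 2  [with V_6=5]  = 12.
Change = -6 − 12 = -18.

-18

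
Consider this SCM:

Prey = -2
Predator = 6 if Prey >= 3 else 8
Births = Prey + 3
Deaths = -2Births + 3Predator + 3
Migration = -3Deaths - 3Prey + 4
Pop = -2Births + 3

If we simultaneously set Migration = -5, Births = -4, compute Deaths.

35

Under do(Migration = -5, Births = -4), each intervened variable's structural equation is replaced by its fixed value.
Predator = 6 if Prey >= 3 else 8  [with Prey=-2]  = 8
Deaths = -2Births + 3Predator + 3  [with Births=-4, Predator=8]  = 35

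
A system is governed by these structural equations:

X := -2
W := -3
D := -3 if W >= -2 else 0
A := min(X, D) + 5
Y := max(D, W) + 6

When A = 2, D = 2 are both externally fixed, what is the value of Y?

The joint intervention fixes A = 2, D = 2, removing each variable's own equation.
Y = max(D, W) + 6  [with D=2, W=-3]  = 8

8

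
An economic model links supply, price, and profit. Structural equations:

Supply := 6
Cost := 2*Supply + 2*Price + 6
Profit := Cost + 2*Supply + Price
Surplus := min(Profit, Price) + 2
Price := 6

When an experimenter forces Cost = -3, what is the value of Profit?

The intervention breaks the incoming arrows to Cost: Cost := 2*Supply + 2*Price + 6 no longer applies, and Cost = -3.
Profit = Cost + 2*Supply + Price  [with Cost=-3, Supply=6, Price=6]  = 15

15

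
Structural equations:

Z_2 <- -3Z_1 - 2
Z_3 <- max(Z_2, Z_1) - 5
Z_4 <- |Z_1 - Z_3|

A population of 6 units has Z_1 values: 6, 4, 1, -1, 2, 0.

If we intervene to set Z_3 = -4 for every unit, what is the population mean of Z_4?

do(Z_3=-4) breaks Z_3's dependence on Z_1. With Z_3=-4 fixed, Z_4 across the units is 10, 8, 5, 3, 6, 4, mean 6.

6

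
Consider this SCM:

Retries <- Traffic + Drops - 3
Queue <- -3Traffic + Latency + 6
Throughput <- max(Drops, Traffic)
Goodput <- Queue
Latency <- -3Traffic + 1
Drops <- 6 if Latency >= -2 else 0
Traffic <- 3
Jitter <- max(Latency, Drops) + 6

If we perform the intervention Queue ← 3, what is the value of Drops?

0

The intervention breaks the incoming arrows to Queue: Queue <- -3Traffic + Latency + 6 no longer applies, and Queue = 3.
Drops is not downstream of the intervention, so its value is determined by the original equations.
Latency = -3Traffic + 1  [with Traffic=3]  = -8
Drops = 6 if Latency >= -2 else 0  [with Latency=-8]  = 0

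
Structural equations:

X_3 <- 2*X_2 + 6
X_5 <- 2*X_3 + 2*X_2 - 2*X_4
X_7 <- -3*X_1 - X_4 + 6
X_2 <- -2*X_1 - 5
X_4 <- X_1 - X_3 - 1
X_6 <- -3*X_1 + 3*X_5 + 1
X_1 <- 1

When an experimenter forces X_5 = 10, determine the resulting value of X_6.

The intervention breaks the incoming arrows to X_5: X_5 <- 2*X_3 + 2*X_2 - 2*X_4 no longer applies, and X_5 = 10.
X_6 = -3*X_1 + 3*X_5 + 1  [with X_1=1, X_5=10]  = 28

28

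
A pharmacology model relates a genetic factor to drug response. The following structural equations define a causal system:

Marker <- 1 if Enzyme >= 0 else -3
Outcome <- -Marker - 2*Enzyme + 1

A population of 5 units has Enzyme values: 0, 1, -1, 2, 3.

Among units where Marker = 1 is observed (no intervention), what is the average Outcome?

-3

Observing Marker=1 restricts to units where Marker's equation naturally yields 1: Enzyme ∈ {0, 1, 2, 3}. In that subpopulation Outcome = 0, -2, -4, -6, mean -3.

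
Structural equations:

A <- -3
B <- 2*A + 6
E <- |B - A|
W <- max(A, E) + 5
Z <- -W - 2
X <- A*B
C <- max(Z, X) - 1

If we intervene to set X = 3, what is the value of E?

3

do(X=3) replaces the equation X <- A*B with the constant X = 3.
E is not downstream of the intervention, so its value is determined by the original equations.
B = 2*A + 6  [with A=-3]  = 0
E = |B - A|  [with B=0, A=-3]  = 3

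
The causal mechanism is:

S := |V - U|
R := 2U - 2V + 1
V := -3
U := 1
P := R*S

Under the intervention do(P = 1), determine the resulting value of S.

4

do(P=1) replaces the equation P := R*S with the constant P = 1.
S is not downstream of the intervention, so its value is determined by the original equations.
S = |V - U|  [with V=-3, U=1]  = 4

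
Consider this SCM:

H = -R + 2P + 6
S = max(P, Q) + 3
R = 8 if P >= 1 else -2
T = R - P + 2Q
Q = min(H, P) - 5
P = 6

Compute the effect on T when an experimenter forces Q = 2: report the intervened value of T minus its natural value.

Intervening sets Q = 2 and removes its equation (Q = min(H, P) - 5).
R = 8 if P >= 1 else -2  [with P=6]  = 8
T = R - P + 2Q  [with R=8, P=6, Q=2]  = 6
Without intervention: R = 8 if P >= 1 else -2  [with P=6]  = 8; H = -R + 2P + 6  [with R=8, P=6]  = 10; Q = min(H, P) - 5  [with H=10, P=6]  = 1; T = R - P + 2Q  [with R=8, P=6, Q=1]  = 4.
Change = 6 − 4 = 2.

2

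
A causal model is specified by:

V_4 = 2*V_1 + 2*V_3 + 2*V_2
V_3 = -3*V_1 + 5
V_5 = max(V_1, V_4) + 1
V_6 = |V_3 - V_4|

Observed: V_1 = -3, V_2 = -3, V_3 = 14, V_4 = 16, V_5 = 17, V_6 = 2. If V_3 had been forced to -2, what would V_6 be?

14

The intervention breaks the incoming arrows to V_3: V_3 = -3*V_1 + 5 no longer applies, and V_3 = -2.
V_4 = 2*V_1 + 2*V_3 + 2*V_2  [with V_1=-3, V_3=-2, V_2=-3]  = -16
V_6 = |V_3 - V_4|  [with V_3=-2, V_4=-16]  = 14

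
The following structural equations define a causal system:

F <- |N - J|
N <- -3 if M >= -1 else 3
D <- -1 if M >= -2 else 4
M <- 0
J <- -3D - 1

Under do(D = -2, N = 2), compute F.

Setting D = -2, N = 2 by intervention discards those variables' equations.
J = -3D - 1  [with D=-2]  = 5
F = |N - J|  [with N=2, J=5]  = 3

3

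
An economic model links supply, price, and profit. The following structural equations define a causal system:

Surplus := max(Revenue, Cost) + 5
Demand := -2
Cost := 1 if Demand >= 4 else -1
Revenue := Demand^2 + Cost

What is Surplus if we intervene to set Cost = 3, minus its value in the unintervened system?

4

Under do(Cost=3), the mechanism Cost := 1 if Demand >= 4 else -1 is discarded; Cost is fixed at 3.
Revenue = Demand^2 + Cost  [with Demand=-2, Cost=3]  = 7
Surplus = max(Revenue, Cost) + 5  [with Revenue=7, Cost=3]  = 12
Without intervention: Cost = 1 if Demand >= 4 else -1  [with Demand=-2]  = -1; Revenue = Demand^2 + Cost  [with Demand=-2, Cost=-1]  = 3; Surplus = max(Revenue, Cost) + 5  [with Revenue=3, Cost=-1]  = 8.
Change = 12 − 8 = 4.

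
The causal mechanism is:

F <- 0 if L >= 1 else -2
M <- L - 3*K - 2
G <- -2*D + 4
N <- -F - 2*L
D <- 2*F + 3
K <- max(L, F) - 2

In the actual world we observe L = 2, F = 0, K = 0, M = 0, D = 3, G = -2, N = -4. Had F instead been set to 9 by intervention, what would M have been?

Under do(F=9), the mechanism F <- 0 if L >= 1 else -2 is discarded; F is fixed at 9.
K = max(L, F) - 2  [with L=2, F=9]  = 7
M = L - 3*K - 2  [with L=2, K=7]  = -21

-21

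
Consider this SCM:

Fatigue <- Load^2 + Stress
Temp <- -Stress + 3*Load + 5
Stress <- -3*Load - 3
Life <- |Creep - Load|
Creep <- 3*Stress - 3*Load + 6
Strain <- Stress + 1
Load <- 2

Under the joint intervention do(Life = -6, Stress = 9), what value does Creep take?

27

The joint intervention fixes Life = -6, Stress = 9, removing each variable's own equation.
Creep = 3*Stress - 3*Load + 6  [with Stress=9, Load=2]  = 27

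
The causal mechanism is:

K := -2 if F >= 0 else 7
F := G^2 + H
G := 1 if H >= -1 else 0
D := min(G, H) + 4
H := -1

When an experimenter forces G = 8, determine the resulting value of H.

-1

Under do(G=8), the mechanism G := 1 if H >= -1 else 0 is discarded; G is fixed at 8.
H is not downstream of the intervention, so its value is determined by the original equations.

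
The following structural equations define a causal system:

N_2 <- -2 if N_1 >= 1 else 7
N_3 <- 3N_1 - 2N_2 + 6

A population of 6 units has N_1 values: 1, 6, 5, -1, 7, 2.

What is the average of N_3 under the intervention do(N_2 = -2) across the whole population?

Under do(N_2=-2), N_2's equation is replaced by N_2=-2 for every unit. Per-unit N_3: 13, 28, 25, 7, 31, 16. Mean = 20.

20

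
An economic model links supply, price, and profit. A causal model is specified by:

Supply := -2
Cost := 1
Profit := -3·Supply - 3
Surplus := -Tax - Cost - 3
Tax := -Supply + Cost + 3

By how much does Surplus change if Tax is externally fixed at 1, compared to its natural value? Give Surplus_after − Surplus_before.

do(Tax=1) replaces the equation Tax := -Supply + Cost + 3 with the constant Tax = 1.
Surplus = -Tax - Cost - 3  [with Tax=1, Cost=1]  = -5
Without intervention: Tax = -Supply + Cost + 3  [with Supply=-2, Cost=1]  = 6; Surplus = -Tax - Cost - 3  [with Tax=6, Cost=1]  = -10.
Change = -5 − (-10) = 5.

5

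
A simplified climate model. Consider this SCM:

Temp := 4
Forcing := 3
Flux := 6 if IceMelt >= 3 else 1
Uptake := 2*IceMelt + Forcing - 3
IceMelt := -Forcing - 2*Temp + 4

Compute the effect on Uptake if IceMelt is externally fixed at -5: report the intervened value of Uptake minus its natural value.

4

do(IceMelt=-5) replaces the equation IceMelt := -Forcing - 2*Temp + 4 with the constant IceMelt = -5.
Uptake = 2*IceMelt + Forcing - 3  [with IceMelt=-5, Forcing=3]  = -10
Without intervention: IceMelt = -Forcing - 2*Temp + 4  [with Forcing=3, Temp=4]  = -7; Uptake = 2*IceMelt + Forcing - 3  [with IceMelt=-7, Forcing=3]  = -14.
Change = -10 − (-14) = 4.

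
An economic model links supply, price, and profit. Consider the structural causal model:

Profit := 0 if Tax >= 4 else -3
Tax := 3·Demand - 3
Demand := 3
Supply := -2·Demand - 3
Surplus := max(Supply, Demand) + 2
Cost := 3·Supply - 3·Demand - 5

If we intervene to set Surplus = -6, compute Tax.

6

do(Surplus=-6) replaces the equation Surplus := max(Supply, Demand) + 2 with the constant Surplus = -6.
No directed path runs from Surplus to Tax, so Tax keeps its natural value.
Tax = 3·Demand - 3  [with Demand=3]  = 6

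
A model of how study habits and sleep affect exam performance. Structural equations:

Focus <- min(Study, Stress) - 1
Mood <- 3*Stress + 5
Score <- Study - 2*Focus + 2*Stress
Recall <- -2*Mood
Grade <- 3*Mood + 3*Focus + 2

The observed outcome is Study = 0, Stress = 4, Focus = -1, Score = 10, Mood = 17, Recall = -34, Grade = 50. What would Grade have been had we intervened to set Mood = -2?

-7

Under do(Mood=-2), the mechanism Mood <- 3*Stress + 5 is discarded; Mood is fixed at -2.
Focus = min(Study, Stress) - 1  [with Study=0, Stress=4]  = -1
Grade = 3*Mood + 3*Focus + 2  [with Mood=-2, Focus=-1]  = -7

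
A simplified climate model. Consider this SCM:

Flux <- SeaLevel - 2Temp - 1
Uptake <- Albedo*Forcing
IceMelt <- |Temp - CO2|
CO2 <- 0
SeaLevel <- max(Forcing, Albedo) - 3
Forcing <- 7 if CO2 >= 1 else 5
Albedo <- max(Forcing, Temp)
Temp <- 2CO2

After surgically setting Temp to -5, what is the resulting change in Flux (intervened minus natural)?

10

The intervention breaks the incoming arrows to Temp: Temp <- 2CO2 no longer applies, and Temp = -5.
Forcing = 7 if CO2 >= 1 else 5  [with CO2=0]  = 5
Albedo = max(Forcing, Temp)  [with Forcing=5, Temp=-5]  = 5
SeaLevel = max(Forcing, Albedo) - 3  [with Forcing=5, Albedo=5]  = 2
Flux = SeaLevel - 2Temp - 1  [with SeaLevel=2, Temp=-5]  = 11
Without intervention: Forcing = 7 if CO2 >= 1 else 5  [with CO2=0]  = 5; Temp = 2CO2  [with CO2=0]  = 0; Albedo = max(Forcing, Temp)  [with Forcing=5, Temp=0]  = 5; SeaLevel = max(Forcing, Albedo) - 3  [with Forcing=5, Albedo=5]  = 2; Flux = SeaLevel - 2Temp - 1  [with SeaLevel=2, Temp=0]  = 1.
Change = 11 − 1 = 10.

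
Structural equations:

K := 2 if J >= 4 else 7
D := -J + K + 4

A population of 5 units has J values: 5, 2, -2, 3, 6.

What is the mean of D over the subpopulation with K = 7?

E[D|K=7] averages over only the 3 units with K=7 (J = 2, -2, 3): D = 9, 13, 8, mean 10.

10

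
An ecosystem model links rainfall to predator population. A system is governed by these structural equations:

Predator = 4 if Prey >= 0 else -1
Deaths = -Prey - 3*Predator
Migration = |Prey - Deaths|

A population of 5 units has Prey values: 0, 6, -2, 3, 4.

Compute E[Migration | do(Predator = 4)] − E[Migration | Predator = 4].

Every unit gets Predator=4 under the intervention. Migration values become 12, 24, 8, 18, 20; E[Migration|do(Predator=4)] = 16.4.
E[Migration|Predator=4] averages over only the 4 units with Predator=4 (Prey = 0, 6, 3, 4): Migration = 12, 24, 18, 20, mean 18.5.
Difference = 16.4 − 18.5 = -2.1.

-2.1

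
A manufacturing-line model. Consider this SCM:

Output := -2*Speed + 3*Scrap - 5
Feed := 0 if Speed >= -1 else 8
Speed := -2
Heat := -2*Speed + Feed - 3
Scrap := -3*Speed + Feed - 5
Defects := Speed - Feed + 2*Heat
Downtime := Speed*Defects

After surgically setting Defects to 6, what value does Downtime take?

-12

The intervention breaks the incoming arrows to Defects: Defects := Speed - Feed + 2*Heat no longer applies, and Defects = 6.
Downtime = Speed*Defects  [with Speed=-2, Defects=6]  = -12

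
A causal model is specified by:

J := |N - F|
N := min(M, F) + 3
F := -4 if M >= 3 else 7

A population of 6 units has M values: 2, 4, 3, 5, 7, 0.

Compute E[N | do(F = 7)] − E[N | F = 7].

Under do(F=7), F's equation is replaced by F=7 for every unit. Per-unit N: 5, 7, 6, 8, 10, 3. Mean = 6.5.
Conditioning on F=7 selects the 2 unit(s) with M ∈ {2, 0}. Their N values: 5, 3. Mean = 4.
Difference = 6.5 − 4 = 2.5.

2.5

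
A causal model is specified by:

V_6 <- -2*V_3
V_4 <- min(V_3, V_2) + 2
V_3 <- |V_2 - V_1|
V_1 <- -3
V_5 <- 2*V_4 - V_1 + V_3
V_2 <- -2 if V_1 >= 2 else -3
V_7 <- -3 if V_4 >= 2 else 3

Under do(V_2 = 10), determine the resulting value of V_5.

do(V_2=10) replaces the equation V_2 <- -2 if V_1 >= 2 else -3 with the constant V_2 = 10.
V_3 = |V_2 - V_1|  [with V_2=10, V_1=-3]  = 13
V_4 = min(V_3, V_2) + 2  [with V_3=13, V_2=10]  = 12
V_5 = 2*V_4 - V_1 + V_3  [with V_4=12, V_1=-3, V_3=13]  = 40

40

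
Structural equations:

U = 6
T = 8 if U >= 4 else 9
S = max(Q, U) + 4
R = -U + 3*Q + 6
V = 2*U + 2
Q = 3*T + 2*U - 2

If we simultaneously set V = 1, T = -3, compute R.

3

The joint intervention fixes V = 1, T = -3, removing each variable's own equation.
Q = 3*T + 2*U - 2  [with T=-3, U=6]  = 1
R = -U + 3*Q + 6  [with U=6, Q=1]  = 3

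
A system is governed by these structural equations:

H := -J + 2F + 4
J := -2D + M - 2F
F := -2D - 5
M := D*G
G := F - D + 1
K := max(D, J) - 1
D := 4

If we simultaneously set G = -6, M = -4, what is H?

-36

Under do(G = -6, M = -4), each intervened variable's structural equation is replaced by its fixed value.
F = -2D - 5  [with D=4]  = -13
J = -2D + M - 2F  [with D=4, M=-4, F=-13]  = 14
H = -J + 2F + 4  [with J=14, F=-13]  = -36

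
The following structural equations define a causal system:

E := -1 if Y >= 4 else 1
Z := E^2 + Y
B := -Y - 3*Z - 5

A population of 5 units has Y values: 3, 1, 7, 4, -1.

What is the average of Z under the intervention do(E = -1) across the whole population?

The intervention sets E=-1 in all 5 units regardless of Y. Recomputing Z per unit gives 4, 2, 8, 5, 0; average 3.8.

3.8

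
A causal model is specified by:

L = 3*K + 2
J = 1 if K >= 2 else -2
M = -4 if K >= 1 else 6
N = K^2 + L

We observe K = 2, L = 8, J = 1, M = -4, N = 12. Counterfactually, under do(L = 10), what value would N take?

do(L=10) replaces the equation L = 3*K + 2 with the constant L = 10.
N = K^2 + L  [with K=2, L=10]  = 14

14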